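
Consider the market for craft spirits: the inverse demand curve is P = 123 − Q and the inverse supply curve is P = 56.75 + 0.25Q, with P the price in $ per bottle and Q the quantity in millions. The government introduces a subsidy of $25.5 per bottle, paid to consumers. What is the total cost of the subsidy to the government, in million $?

Government outlay = $1871.7 million.

Inverting to Q(P) form: Qd = 123 − P; Qs = 4P − 227.
Before the subsidy: set 123 − P = 4P − 227 → P* = $70, Q* = 53.
With a per-unit subsidy paid to consumers, each effectively pays P − 25.5, so demand becomes Qd = 123 − (P − 25.5).
Solving gives Q = 73.4 with consumers paying $49.6 and sellers receiving $75.1 (the $25.5 wedge).
Outlay = t · Q = 25.5 · 73.4 = $1871.7.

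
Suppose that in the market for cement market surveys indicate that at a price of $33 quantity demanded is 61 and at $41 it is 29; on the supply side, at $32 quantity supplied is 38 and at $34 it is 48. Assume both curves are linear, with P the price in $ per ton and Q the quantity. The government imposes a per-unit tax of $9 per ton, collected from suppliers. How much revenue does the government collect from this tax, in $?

Tax revenue = $297.

Demand slope: (29 − 61)/(41 − 33) = -4, so Qd = 193 − 4P.
Supply slope: (48 − 38)/(34 − 32) = 5, so Qs = 5P − 122.
Before the tax: set 193 − 4P = 5P − 122 → P* = $35, Q* = 53.
With the tax collected from suppliers, supply shifts: Qs = 5(P − 9) − 122.
Solving gives Q = 33 with buyers paying $40 and suppliers receiving $31 (the $9 wedge).
Revenue = t · Q = 9 · 33 = $297.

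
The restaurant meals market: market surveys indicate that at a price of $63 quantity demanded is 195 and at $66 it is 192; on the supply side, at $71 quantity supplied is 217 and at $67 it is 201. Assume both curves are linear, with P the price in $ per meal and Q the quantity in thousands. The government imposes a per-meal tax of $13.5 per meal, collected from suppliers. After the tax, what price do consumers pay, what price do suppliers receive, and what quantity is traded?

Consumers pay $75.8; suppliers receive $62.3; quantity = 182.2.

Demand slope: (192 − 195)/(66 − 63) = -1, so Qd = 258 − P.
Supply slope: (201 − 217)/(67 − 71) = 4, so Qs = 4P − 67.
Before the tax: set 258 − P = 4P − 67 → P* = $65, Q* = 193.
With the tax collected from suppliers, supply shifts: Qs = 4(P − 13.5) − 67.
Solving gives Q = 182.2 with consumers paying $75.8 and suppliers receiving $62.3 (the $13.5 wedge).
The less price-elastic side of the market bears the larger share of a per-unit tax.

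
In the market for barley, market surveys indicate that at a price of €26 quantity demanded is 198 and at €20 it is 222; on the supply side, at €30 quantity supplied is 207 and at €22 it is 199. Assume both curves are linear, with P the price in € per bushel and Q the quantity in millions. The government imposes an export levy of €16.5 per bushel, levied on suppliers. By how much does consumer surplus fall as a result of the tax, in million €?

Demand slope: (222 − 198)/(20 − 26) = -4, so Qd = 302 − 4P.
Supply slope: (199 − 207)/(22 − 30) = 1, so Qs = P + 177.
Without the tax, 302 − 4P = P + 177 gives 5P = 125, so P* = €25 and Q* = 202.
With the tax collected from suppliers, supply shifts: Qs = (P − 16.5) + 177.
New equilibrium: buyers pay €28.3, suppliers receive €11.8, Q = 188.8. (Wedge: Pb − Ps = 16.5.)
ΔCS is the trapezoid between Q = 188.8 and Q = 202 of height €3.3: ½ · (202 + 188.8) · 3.3 = €644.82.

Consumer surplus falls by €644.82 million.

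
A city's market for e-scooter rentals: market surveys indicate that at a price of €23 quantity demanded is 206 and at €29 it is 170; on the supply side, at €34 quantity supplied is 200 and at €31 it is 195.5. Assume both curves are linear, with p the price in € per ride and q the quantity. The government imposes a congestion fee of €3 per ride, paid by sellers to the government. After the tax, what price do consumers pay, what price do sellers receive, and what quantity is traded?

Demand slope: (170 − 206)/(29 − 23) = -6, so qd = 344 − 6p.
Supply slope: (195.5 − 200)/(31 − 34) = 1.5, so qs = 1.5p + 149.
Without the tax, 344 − 6p = 1.5p + 149 gives 7.5p = 195, so p* = €26 and q* = 188.
With the tax collected from sellers, supply shifts: qs = 1.5(p − 3) + 149.
New equilibrium: consumers pay €26.6, sellers receive €23.6, q = 184.4. (Wedge: pb − ps = 3.)
The less price-elastic side of the market bears the larger share of a per-unit tax.

Consumers pay €26.6; sellers receive €23.6; quantity = 184.4.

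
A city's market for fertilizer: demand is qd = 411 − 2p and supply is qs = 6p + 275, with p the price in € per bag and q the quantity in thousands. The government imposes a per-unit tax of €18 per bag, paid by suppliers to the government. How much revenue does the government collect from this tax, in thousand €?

Before the tax: set 411 − 2p = 6p + 275 → p* = €17, q* = 377.
With the tax collected from suppliers, supply shifts: qs = 6(p − 18) + 275.
Solving gives q = 350 with buyers paying €30.5 and suppliers receiving €12.5 (the €18 wedge).
Revenue = t · Q = 18 · 350 = €6300.

Tax revenue = €6300 thousand.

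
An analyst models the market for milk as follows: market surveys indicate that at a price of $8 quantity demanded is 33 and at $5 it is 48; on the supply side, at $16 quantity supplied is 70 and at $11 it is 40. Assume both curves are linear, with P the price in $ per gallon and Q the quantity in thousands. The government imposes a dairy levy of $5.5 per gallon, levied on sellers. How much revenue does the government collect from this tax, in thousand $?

Tax revenue = $71.5 thousand.

Demand slope: (48 − 33)/(5 − 8) = -5, so Qd = 73 − 5P.
Supply slope: (40 − 70)/(11 − 16) = 6, so Qs = 6P − 26.
Before the tax: set 73 − 5P = 6P − 26 → P* = $9, Q* = 28.
With the tax collected from sellers, supply shifts: Qs = 6(P − 5.5) − 26.
Solving gives Q = 13 with consumers paying $12 and sellers receiving $6.5 (the $5.5 wedge).
Revenue = t · Q = 5.5 · 13 = $71.5.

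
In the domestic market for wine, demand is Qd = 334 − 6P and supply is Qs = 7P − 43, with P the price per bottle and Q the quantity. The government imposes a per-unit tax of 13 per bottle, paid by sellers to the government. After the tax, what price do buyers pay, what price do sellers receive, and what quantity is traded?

Without the tax, 334 − 6P = 7P − 43 gives 13P = 377, so P* = 29 and Q* = 160.
With the tax collected from sellers, supply shifts: Qs = 7(P − 13) − 43.
New equilibrium: buyers pay 36, sellers receive 23, Q = 118. (Wedge: Pb − Ps = 13.)
The less price-elastic side of the market bears the larger share of a per-unit tax.

Buyers pay 36; sellers receive 23; quantity = 118.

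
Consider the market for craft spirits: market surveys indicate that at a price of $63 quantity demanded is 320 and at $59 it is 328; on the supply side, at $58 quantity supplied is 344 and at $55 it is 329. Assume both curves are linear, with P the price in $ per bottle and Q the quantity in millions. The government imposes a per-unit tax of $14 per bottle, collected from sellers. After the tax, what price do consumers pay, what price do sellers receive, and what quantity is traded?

Demand slope: (328 − 320)/(59 − 63) = -2, so Qd = 446 − 2P.
Supply slope: (329 − 344)/(55 − 58) = 5, so Qs = 5P + 54.
Before the tax: set 446 − 2P = 5P + 54 → P* = $56, Q* = 334.
With the tax collected from sellers, supply shifts: Qs = 5(P − 14) + 54.
New equilibrium: consumers pay $66, sellers receive $52, Q = 314. (Wedge: Pb − Ps = 14.)
The less price-elastic side of the market bears the larger share of a per-unit tax.

Consumers pay $66; sellers receive $52; quantity = 314.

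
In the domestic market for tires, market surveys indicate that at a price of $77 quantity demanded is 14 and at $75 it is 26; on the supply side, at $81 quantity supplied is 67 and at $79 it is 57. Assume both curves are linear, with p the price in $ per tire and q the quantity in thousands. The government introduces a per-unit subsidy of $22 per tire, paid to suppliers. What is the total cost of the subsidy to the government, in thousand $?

Government outlay = $2024 thousand.

Demand slope: (26 − 14)/(75 − 77) = -6, so qd = 476 − 6p.
Supply slope: (57 − 67)/(79 − 81) = 5, so qs = 5p − 338.
Without the subsidy, 476 − 6p = 5p − 338 gives 11p = 814, so p* = $74 and q* = 32.
With a per-unit subsidy paid to suppliers, each receives p + 22 per unit sold, so supply becomes qs = 5(p + 22) − 338.
New equilibrium: consumers pay $64, suppliers receive $86, q = 92. (Wedge: pb − ps = −22.)
Outlay = t · Q = 22 · 92 = $2024.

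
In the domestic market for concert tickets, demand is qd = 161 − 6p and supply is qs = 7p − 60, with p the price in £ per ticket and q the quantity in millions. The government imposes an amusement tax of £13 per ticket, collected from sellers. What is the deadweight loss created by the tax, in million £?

Without the tax, 161 − 6p = 7p − 60 gives 13p = 221, so p* = £17 and q* = 59.
With the tax collected from sellers, supply shifts: qs = 7(p − 13) − 60.
Solving gives q = 17 with consumers paying £24 and sellers receiving £11 (the £13 wedge).
Quantity falls by |ΔQ| = |59 − 17| = 42.
DWL = ½ · t · |ΔQ| = ½ · 13 · 42 = £273.

Deadweight loss = £273 million.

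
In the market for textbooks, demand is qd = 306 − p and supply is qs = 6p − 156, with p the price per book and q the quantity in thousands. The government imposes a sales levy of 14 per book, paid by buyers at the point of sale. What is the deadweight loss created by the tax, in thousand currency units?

Deadweight loss = 84 thousand.

Before the tax: set 306 − p = 6p − 156 → p* = 66, q* = 240.
With the tax collected from buyers, demand (in seller-price terms) shifts: qd = 306 − (p + 14).
New equilibrium: buyers pay 78, producers receive 64, q = 228. (Wedge: pb − ps = 14.)
Quantity falls by |ΔQ| = |240 − 228| = 12.
DWL = ½ · t · |ΔQ| = ½ · 14 · 12 = 84.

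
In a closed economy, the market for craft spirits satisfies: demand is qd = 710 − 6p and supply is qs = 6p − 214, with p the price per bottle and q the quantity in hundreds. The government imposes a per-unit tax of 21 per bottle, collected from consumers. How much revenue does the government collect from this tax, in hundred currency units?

Tax revenue = 3885 hundred.

Without the tax, 710 − 6p = 6p − 214 gives 12p = 924, so p* = 77 and q* = 248.
With the tax collected from consumers, demand (in seller-price terms) shifts: qd = 710 − 6(p + 21).
New equilibrium: consumers pay 87.5, producers receive 66.5, q = 185. (Wedge: pb − ps = 21.)
Revenue = t · Q = 21 · 185 = 3885.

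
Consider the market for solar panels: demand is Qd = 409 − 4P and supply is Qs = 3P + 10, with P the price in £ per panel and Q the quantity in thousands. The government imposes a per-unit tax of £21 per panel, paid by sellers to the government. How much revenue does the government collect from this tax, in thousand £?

Without the tax, 409 − 4P = 3P + 10 gives 7P = 399, so P* = £57 and Q* = 181.
With the tax collected from sellers, supply shifts: Qs = 3(P − 21) + 10.
Solving gives Q = 145 with consumers paying £66 and sellers receiving £45 (the £21 wedge).
Revenue = t · Q = 21 · 145 = £3045.

Tax revenue = £3045 thousand.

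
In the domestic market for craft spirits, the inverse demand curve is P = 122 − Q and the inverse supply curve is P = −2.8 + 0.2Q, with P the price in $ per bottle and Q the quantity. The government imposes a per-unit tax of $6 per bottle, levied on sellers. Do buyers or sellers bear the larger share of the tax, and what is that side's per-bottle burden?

Inverting to Q(P) form: Qd = 122 − P; Qs = 5P + 14.
Before the tax: set 122 − P = 5P + 14 → P* = $18, Q* = 104.
With the tax collected from sellers, supply shifts: Qs = 5(P − 6) + 14.
Solving gives Q = 99 with buyers paying $23 and sellers receiving $17 (the $6 wedge).
Per-bottle burden: buyers $5, sellers $1.
Buyers take the larger share because demand is less price-elastic here (demand slope 1 vs supply slope 5).
The less price-elastic side of the market bears the larger share of a per-unit tax.

Buyers bear the larger share: $5 per bottle.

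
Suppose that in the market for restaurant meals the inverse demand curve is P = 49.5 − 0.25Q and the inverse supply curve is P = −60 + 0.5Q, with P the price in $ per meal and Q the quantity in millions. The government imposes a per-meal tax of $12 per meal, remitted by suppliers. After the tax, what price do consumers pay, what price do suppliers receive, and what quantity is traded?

Rewrite in direct form: Qd = 198 − 4P and Qs = 2P + 120.
Without the tax, 198 − 4P = 2P + 120 gives 6P = 78, so P* = $13 and Q* = 146.
With the tax collected from suppliers, supply shifts: Qs = 2(P − 12) + 120.
Solving gives Q = 130 with consumers paying $17 and suppliers receiving $5 (the $12 wedge).

Consumers pay $17; suppliers receive $5; quantity = 130.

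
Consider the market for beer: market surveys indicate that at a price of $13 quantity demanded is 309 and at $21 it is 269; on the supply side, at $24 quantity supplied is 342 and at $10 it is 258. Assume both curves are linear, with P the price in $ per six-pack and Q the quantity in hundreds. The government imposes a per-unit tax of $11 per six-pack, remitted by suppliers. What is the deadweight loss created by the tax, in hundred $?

Deadweight loss = $165 hundred.

Demand slope: (269 − 309)/(21 − 13) = -5, so Qd = 374 − 5P.
Supply slope: (258 − 342)/(10 − 24) = 6, so Qs = 6P + 198.
Without the tax, 374 − 5P = 6P + 198 gives 11P = 176, so P* = $16 and Q* = 294.
With the tax collected from suppliers, supply shifts: Qs = 6(P − 11) + 198.
New equilibrium: consumers pay $22, suppliers receive $11, Q = 264. (Wedge: Pb − Ps = 11.)
Quantity falls by |ΔQ| = |294 − 264| = 30.
DWL = ½ · t · |ΔQ| = ½ · 11 · 30 = $165.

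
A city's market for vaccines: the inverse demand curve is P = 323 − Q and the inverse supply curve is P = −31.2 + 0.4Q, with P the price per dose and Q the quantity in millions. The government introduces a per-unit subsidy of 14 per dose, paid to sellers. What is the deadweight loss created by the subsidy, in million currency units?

Deadweight loss = 70 million.

Rewrite in direct form: Qd = 323 − P and Qs = 2.5P + 78.
Before the subsidy: set 323 − P = 2.5P + 78 → P* = 70, Q* = 253.
With a per-unit subsidy paid to sellers, each receives P + 14 per unit sold, so supply becomes Qs = 2.5(P + 14) + 78.
New equilibrium: buyers pay 60, sellers receive 74, Q = 263. (Wedge: Pb − Ps = −14.)
Quantity rises by |ΔQ| = |253 − 263| = 10.
DWL = ½ · t · |ΔQ| = ½ · 14 · 10 = 70.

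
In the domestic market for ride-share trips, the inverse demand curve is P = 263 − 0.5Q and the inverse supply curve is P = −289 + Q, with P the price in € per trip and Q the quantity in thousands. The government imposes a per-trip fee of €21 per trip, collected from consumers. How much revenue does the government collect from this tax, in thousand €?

Inverting to Q(P) form: Qd = 526 − 2P; Qs = P + 289.
Without the tax, 526 − 2P = P + 289 gives 3P = 237, so P* = €79 and Q* = 368.
With the tax collected from consumers, demand (in seller-price terms) shifts: Qd = 526 − 2(P + 21).
Solving gives Q = 354 with consumers paying €86 and sellers receiving €65 (the €21 wedge).
Revenue = t · Q = 21 · 354 = €7434.

Tax revenue = €7434 thousand.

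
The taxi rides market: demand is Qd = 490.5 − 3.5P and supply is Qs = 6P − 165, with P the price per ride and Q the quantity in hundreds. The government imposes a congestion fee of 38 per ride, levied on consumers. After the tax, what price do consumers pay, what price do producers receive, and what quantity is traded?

Before the tax: set 490.5 − 3.5P = 6P − 165 → P* = 69, Q* = 249.
With the tax collected from consumers, demand (in seller-price terms) shifts: Qd = 490.5 − 3.5(P + 38).
Solving gives Q = 165 with consumers paying 93 and producers receiving 55 (the 38 wedge).

Consumers pay 93; producers receive 55; quantity = 165.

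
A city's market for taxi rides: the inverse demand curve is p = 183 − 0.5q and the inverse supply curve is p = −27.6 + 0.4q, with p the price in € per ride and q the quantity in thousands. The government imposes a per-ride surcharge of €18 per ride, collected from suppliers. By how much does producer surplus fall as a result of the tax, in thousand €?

Producer surplus falls by €1792 thousand.

Rewrite in direct form: qd = 366 − 2p and qs = 2.5p + 69.
Before the tax: set 366 − 2p = 2.5p + 69 → p* = €66, q* = 234.
With the tax collected from suppliers, supply shifts: qs = 2.5(p − 18) + 69.
Solving gives q = 214 with consumers paying €76 and suppliers receiving €58 (the €18 wedge).
ΔPS is the trapezoid between Q = 214 and Q = 234 of height €8: ½ · (234 + 214) · 8 = €1792.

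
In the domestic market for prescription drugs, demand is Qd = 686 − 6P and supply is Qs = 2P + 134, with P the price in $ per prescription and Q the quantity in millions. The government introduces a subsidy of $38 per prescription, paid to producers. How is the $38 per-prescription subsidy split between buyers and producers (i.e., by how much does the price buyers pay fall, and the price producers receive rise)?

Without the subsidy, 686 − 6P = 2P + 134 gives 8P = 552, so P* = $69 and Q* = 272.
With a per-unit subsidy paid to producers, each receives P + 38 per unit sold, so supply becomes Qs = 2(P + 38) + 134.
New equilibrium: buyers pay $59.5, producers receive $97.5, Q = 329. (Wedge: Pb − Ps = −38.)
Gain to buyers: $9.5; to producers: $28.5. (They sum to $38.)

Buyers gain $9.5 per prescription; producers gain $28.5 per prescription.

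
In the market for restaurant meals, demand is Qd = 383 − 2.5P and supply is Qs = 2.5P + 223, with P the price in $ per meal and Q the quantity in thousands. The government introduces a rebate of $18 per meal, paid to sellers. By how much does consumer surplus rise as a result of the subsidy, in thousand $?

Consumer surplus rises by $2828.25 thousand.

Before the subsidy: set 383 − 2.5P = 2.5P + 223 → P* = $32, Q* = 303.
With a per-unit subsidy paid to sellers, each receives P + 18 per unit sold, so supply becomes Qs = 2.5(P + 18) + 223.
New equilibrium: consumers pay $23, sellers receive $41, Q = 325.5. (Wedge: Pb − Ps = −18.)
ΔCS is the trapezoid between Q = 325.5 and Q = 303 of height $9: ½ · (303 + 325.5) · 9 = $2828.25.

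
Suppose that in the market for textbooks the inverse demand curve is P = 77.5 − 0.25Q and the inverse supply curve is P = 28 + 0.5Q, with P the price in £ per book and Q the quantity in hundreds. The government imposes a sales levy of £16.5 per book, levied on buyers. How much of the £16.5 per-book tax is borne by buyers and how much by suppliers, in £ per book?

Rewrite in direct form: Qd = 310 − 4P and Qs = 2P − 56.
Before the tax: set 310 − 4P = 2P − 56 → P* = £61, Q* = 66.
With the tax collected from buyers, demand (in seller-price terms) shifts: Qd = 310 − 4(P + 16.5).
New equilibrium: buyers pay £66.5, suppliers receive £50, Q = 44. (Wedge: Pb − Ps = 16.5.)
Burden on buyers: £5.5; on suppliers: £11. (They sum to £16.5.)
The less price-elastic side of the market bears the larger share of a per-unit tax.

Buyers bear £5.5 per book; suppliers bear £11 per book.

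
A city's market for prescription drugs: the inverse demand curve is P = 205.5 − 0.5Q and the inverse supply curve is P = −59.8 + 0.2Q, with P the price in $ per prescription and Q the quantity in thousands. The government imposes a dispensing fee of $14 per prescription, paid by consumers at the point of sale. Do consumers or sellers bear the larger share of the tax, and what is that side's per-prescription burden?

Inverting to Q(P) form: Qd = 411 − 2P; Qs = 5P + 299.
Without the tax, 411 − 2P = 5P + 299 gives 7P = 112, so P* = $16 and Q* = 379.
With the tax collected from consumers, demand (in seller-price terms) shifts: Qd = 411 − 2(P + 14).
New equilibrium: consumers pay $26, sellers receive $12, Q = 359. (Wedge: Pb − Ps = 14.)
Per-prescription burden: consumers $10, sellers $4.
Consumers take the larger share because demand is less price-elastic here (demand slope 2 vs supply slope 5).

Consumers bear the larger share: $10 per prescription.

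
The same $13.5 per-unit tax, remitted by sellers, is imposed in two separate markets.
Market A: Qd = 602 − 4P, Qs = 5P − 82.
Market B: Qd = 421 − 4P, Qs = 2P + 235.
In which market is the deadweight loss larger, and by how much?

Market A: pre-tax P* = $76, Q* = 298; post-tax Q = 268; deadweight loss = $202.5.
Market B: pre-tax P* = $31, Q* = 297; post-tax Q = 279; deadweight loss = $121.5.
Difference: $202.5 vs $121.5 → market A is larger by $81.

Market A, by $81.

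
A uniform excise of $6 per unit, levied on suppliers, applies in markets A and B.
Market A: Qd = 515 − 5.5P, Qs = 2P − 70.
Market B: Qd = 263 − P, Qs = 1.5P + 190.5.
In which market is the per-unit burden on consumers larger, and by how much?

Market A: pre-tax P* = $78, Q* = 86; post-tax Q = 77.2; per-unit burden on consumers = $1.6.
Market B: pre-tax P* = $29, Q* = 234; post-tax Q = 230.4; per-unit burden on consumers = $3.6.
Difference: $1.6 vs $3.6 → market B is larger by $2.

Market B, by $2.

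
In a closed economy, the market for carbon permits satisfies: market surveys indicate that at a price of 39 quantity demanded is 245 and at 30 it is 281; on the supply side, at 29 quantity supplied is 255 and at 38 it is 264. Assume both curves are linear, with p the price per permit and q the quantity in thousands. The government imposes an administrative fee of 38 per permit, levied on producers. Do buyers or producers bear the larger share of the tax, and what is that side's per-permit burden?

Producers bear the larger share: 30.4 per permit.

Demand slope: (281 − 245)/(30 − 39) = -4, so qd = 401 − 4p.
Supply slope: (264 − 255)/(38 − 29) = 1, so qs = p + 226.
Without the tax, 401 − 4p = p + 226 gives 5p = 175, so p* = 35 and q* = 261.
With the tax collected from producers, supply shifts: qs = (p − 38) + 226.
New equilibrium: buyers pay 42.6, producers receive 4.6, q = 230.6. (Wedge: pb − ps = 38.)
Per-permit burden: buyers 7.6, producers 30.4.
Producers take the larger share because supply is less price-elastic here (demand slope 4 vs supply slope 1).
The less price-elastic side of the market bears the larger share of a per-unit tax.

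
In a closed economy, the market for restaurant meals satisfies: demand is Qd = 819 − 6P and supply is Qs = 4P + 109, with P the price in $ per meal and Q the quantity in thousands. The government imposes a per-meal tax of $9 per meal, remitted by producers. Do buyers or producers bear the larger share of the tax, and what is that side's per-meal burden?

Before the tax: set 819 − 6P = 4P + 109 → P* = $71, Q* = 393.
With the tax collected from producers, supply shifts: Qs = 4(P − 9) + 109.
Solving gives Q = 371.4 with buyers paying $74.6 and producers receiving $65.6 (the $9 wedge).
Per-meal burden: buyers $3.6, producers $5.4.
Producers take the larger share because supply is less price-elastic here (demand slope 6 vs supply slope 4).

Producers bear the larger share: $5.4 per meal.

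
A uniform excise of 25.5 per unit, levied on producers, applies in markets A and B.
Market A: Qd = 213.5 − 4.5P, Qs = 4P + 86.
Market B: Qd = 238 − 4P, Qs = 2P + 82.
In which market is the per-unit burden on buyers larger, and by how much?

Market A: pre-tax P* = 15, Q* = 146; post-tax Q = 92; per-unit burden on buyers = 12.
Market B: pre-tax P* = 26, Q* = 134; post-tax Q = 100; per-unit burden on buyers = 8.5.
Difference: 12 vs 8.5 → market A is larger by 3.5.

Market A, by 3.5.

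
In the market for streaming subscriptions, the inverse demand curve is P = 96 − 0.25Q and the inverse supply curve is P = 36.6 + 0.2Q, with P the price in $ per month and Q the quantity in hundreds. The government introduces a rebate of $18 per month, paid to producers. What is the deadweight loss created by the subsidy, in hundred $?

Inverting to Q(P) form: Qd = 384 − 4P; Qs = 5P − 183.
Before the subsidy: set 384 − 4P = 5P − 183 → P* = $63, Q* = 132.
With a per-unit subsidy paid to producers, each receives P + 18 per unit sold, so supply becomes Qs = 5(P + 18) − 183.
Solving gives Q = 172 with buyers paying $53 and producers receiving $71 (the $18 wedge).
Quantity rises by |ΔQ| = |132 − 172| = 40.
DWL = ½ · t · |ΔQ| = ½ · 18 · 40 = $360.

Deadweight loss = $360 hundred.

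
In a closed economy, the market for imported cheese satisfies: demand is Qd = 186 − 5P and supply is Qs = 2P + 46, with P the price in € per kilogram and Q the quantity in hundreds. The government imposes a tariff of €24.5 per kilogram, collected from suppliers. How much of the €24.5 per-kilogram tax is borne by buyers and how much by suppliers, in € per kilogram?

Before the tax: set 186 − 5P = 2P + 46 → P* = €20, Q* = 86.
With the tax collected from suppliers, supply shifts: Qs = 2(P − 24.5) + 46.
New equilibrium: buyers pay €27, suppliers receive €2.5, Q = 51. (Wedge: Pb − Ps = 24.5.)
Burden on buyers: €7; on suppliers: €17.5. (They sum to €24.5.)

Buyers bear €7 per kilogram; suppliers bear €17.5 per kilogram.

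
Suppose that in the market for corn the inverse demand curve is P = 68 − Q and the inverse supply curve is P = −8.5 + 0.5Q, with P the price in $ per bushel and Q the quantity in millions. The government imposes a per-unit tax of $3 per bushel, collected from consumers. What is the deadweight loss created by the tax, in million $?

Rewrite in direct form: Qd = 68 − P and Qs = 2P + 17.
Without the tax, 68 − P = 2P + 17 gives 3P = 51, so P* = $17 and Q* = 51.
With the tax collected from consumers, demand (in seller-price terms) shifts: Qd = 68 − (P + 3).
Solving gives Q = 49 with consumers paying $19 and suppliers receiving $16 (the $3 wedge).
Quantity falls by |ΔQ| = |51 − 49| = 2.
DWL = ½ · t · |ΔQ| = ½ · 3 · 2 = $3.

Deadweight loss = $3 million.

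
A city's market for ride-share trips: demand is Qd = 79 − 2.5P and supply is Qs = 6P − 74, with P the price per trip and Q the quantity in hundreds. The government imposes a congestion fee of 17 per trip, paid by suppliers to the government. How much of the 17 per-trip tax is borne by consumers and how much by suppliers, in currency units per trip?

Consumers bear 12 per trip; suppliers bear 5 per trip.

Without the tax, 79 − 2.5P = 6P − 74 gives 8.5P = 153, so P* = 18 and Q* = 34.
With the tax collected from suppliers, supply shifts: Qs = 6(P − 17) − 74.
New equilibrium: consumers pay 30, suppliers receive 13, Q = 4. (Wedge: Pb − Ps = 17.)
Burden on consumers: 12; on suppliers: 5. (They sum to 17.)
The less price-elastic side of the market bears the larger share of a per-unit tax.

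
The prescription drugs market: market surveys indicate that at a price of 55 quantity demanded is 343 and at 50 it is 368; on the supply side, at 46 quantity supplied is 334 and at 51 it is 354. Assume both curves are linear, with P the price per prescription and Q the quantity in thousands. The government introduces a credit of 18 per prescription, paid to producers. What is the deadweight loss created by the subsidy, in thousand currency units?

Deadweight loss = 360 thousand.

Demand slope: (368 − 343)/(50 − 55) = -5, so Qd = 618 − 5P.
Supply slope: (354 − 334)/(51 − 46) = 4, so Qs = 4P + 150.
Before the subsidy: set 618 − 5P = 4P + 150 → P* = 52, Q* = 358.
With a per-unit subsidy paid to producers, each receives P + 18 per unit sold, so supply becomes Qs = 4(P + 18) + 150.
Solving gives Q = 398 with consumers paying 44 and producers receiving 62 (the 18 wedge).
Quantity rises by |ΔQ| = |358 − 398| = 40.
DWL = ½ · t · |ΔQ| = ½ · 18 · 40 = 360.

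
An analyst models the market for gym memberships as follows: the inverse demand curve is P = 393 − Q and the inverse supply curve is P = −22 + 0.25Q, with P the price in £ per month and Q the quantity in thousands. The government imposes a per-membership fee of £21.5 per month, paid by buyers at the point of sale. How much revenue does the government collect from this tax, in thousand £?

Tax revenue = £6768.2 thousand.

Rewrite in direct form: Qd = 393 − P and Qs = 4P + 88.
Without the tax, 393 − P = 4P + 88 gives 5P = 305, so P* = £61 and Q* = 332.
With the tax collected from buyers, demand (in seller-price terms) shifts: Qd = 393 − (P + 21.5).
Solving gives Q = 314.8 with buyers paying £78.2 and suppliers receiving £56.7 (the £21.5 wedge).
Revenue = t · Q = 21.5 · 314.8 = £6768.2.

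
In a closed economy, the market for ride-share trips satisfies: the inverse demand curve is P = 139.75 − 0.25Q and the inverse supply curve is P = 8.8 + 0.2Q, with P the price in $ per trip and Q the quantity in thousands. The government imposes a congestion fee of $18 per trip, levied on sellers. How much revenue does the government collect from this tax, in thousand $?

Inverting to Q(P) form: Qd = 559 − 4P; Qs = 5P − 44.
Without the tax, 559 − 4P = 5P − 44 gives 9P = 603, so P* = $67 and Q* = 291.
With the tax collected from sellers, supply shifts: Qs = 5(P − 18) − 44.
New equilibrium: buyers pay $77, sellers receive $59, Q = 251. (Wedge: Pb − Ps = 18.)
Revenue = t · Q = 18 · 251 = $4518.

Tax revenue = $4518 thousand.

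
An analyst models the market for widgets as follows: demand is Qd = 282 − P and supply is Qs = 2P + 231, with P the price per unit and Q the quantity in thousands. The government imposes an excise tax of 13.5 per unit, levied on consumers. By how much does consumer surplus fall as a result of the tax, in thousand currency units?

Before the tax: set 282 − P = 2P + 231 → P* = 17, Q* = 265.
With the tax collected from consumers, demand (in seller-price terms) shifts: Qd = 282 − (P + 13.5).
New equilibrium: consumers pay 26, suppliers receive 12.5, Q = 256. (Wedge: Pb − Ps = 13.5.)
ΔCS is the trapezoid between Q = 256 and Q = 265 of height 9: ½ · (265 + 256) · 9 = 2344.5.

Consumer surplus falls by 2344.5 thousand.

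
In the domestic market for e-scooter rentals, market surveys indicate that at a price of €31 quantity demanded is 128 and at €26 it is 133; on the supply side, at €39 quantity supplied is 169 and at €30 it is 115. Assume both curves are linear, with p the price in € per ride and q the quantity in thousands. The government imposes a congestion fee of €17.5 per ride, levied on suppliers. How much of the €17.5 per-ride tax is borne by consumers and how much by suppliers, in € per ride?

Demand slope: (133 − 128)/(26 − 31) = -1, so qd = 159 − p.
Supply slope: (115 − 169)/(30 − 39) = 6, so qs = 6p − 65.
Before the tax: set 159 − p = 6p − 65 → p* = €32, q* = 127.
With the tax collected from suppliers, supply shifts: qs = 6(p − 17.5) − 65.
Solving gives q = 112 with consumers paying €47 and suppliers receiving €29.5 (the €17.5 wedge).
Burden on consumers: €15; on suppliers: €2.5. (They sum to €17.5.)
The less price-elastic side of the market bears the larger share of a per-unit tax.

Consumers bear €15 per ride; suppliers bear €2.5 per ride.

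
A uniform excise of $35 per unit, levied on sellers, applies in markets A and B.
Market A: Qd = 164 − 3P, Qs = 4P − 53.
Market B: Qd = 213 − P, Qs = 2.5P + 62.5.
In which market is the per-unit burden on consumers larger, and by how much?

Market A: pre-tax P* = $31, Q* = 71; post-tax Q = 11; per-unit burden on consumers = $20.
Market B: pre-tax P* = $43, Q* = 170; post-tax Q = 145; per-unit burden on consumers = $25.
Difference: $20 vs $25 → market B is larger by $5.

Market B, by $5.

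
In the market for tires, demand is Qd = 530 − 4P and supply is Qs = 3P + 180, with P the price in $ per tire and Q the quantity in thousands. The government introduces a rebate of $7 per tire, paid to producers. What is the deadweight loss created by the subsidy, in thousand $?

Without the subsidy, 530 − 4P = 3P + 180 gives 7P = 350, so P* = $50 and Q* = 330.
With a per-unit subsidy paid to producers, each receives P + 7 per unit sold, so supply becomes Qs = 3(P + 7) + 180.
Solving gives Q = 342 with consumers paying $47 and producers receiving $54 (the $7 wedge).
Quantity rises by |ΔQ| = |330 − 342| = 12.
DWL = ½ · t · |ΔQ| = ½ · 7 · 12 = $42.

Deadweight loss = $42 thousand.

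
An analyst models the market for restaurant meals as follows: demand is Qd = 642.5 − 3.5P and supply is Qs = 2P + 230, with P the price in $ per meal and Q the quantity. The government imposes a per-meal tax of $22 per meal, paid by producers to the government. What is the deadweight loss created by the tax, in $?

Deadweight loss = $308.

Before the tax: set 642.5 − 3.5P = 2P + 230 → P* = $75, Q* = 380.
With the tax collected from producers, supply shifts: Qs = 2(P − 22) + 230.
New equilibrium: consumers pay $83, producers receive $61, Q = 352. (Wedge: Pb − Ps = 22.)
Quantity falls by |ΔQ| = |380 − 352| = 28.
DWL = ½ · t · |ΔQ| = ½ · 22 · 28 = $308.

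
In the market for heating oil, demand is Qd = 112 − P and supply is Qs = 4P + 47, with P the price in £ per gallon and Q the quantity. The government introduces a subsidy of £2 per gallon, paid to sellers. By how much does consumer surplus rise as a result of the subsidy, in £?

Consumer surplus rises by £159.68.

Before the subsidy: set 112 − P = 4P + 47 → P* = £13, Q* = 99.
With a per-unit subsidy paid to sellers, each receives P + 2 per unit sold, so supply becomes Qs = 4(P + 2) + 47.
Solving gives Q = 100.6 with consumers paying £11.4 and sellers receiving £13.4 (the £2 wedge).
ΔCS is the trapezoid between Q = 100.6 and Q = 99 of height £1.6: ½ · (99 + 100.6) · 1.6 = £159.68.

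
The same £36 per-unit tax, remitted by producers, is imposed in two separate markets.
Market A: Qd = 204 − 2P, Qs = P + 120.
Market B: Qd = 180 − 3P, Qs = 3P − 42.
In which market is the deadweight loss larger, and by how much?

Market B, by £540.

Market A: pre-tax P* = £28, Q* = 148; post-tax Q = 124; deadweight loss = £432.
Market B: pre-tax P* = £37, Q* = 69; post-tax Q = 15; deadweight loss = £972.
Difference: £432 vs £972 → market B is larger by £540.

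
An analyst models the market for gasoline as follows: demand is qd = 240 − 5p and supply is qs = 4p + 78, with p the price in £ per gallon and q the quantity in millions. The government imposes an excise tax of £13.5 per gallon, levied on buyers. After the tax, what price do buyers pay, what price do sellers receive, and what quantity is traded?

Before the tax: set 240 − 5p = 4p + 78 → p* = £18, q* = 150.
With the tax collected from buyers, demand (in seller-price terms) shifts: qd = 240 − 5(p + 13.5).
New equilibrium: buyers pay £24, sellers receive £10.5, q = 120. (Wedge: pb − ps = 13.5.)
The less price-elastic side of the market bears the larger share of a per-unit tax.

Buyers pay £24; sellers receive £10.5; quantity = 120.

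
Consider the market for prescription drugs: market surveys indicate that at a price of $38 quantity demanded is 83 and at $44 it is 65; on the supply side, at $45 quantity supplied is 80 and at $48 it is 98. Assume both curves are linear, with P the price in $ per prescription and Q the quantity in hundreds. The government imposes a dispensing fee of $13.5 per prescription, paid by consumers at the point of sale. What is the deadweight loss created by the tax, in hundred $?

Demand slope: (65 − 83)/(44 − 38) = -3, so Qd = 197 − 3P.
Supply slope: (98 − 80)/(48 − 45) = 6, so Qs = 6P − 190.
Without the tax, 197 − 3P = 6P − 190 gives 9P = 387, so P* = $43 and Q* = 68.
With the tax collected from consumers, demand (in seller-price terms) shifts: Qd = 197 − 3(P + 13.5).
Solving gives Q = 41 with consumers paying $52 and producers receiving $38.5 (the $13.5 wedge).
Quantity falls by |ΔQ| = |68 − 41| = 27.
DWL = ½ · t · |ΔQ| = ½ · 13.5 · 27 = $182.25.

Deadweight loss = $182.25 hundred.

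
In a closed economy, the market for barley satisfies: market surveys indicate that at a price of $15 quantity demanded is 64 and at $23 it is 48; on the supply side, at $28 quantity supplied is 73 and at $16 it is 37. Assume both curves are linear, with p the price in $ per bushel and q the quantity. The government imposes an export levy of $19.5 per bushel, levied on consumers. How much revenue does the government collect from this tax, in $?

Demand slope: (48 − 64)/(23 − 15) = -2, so qd = 94 − 2p.
Supply slope: (37 − 73)/(16 − 28) = 3, so qs = 3p − 11.
Without the tax, 94 − 2p = 3p − 11 gives 5p = 105, so p* = $21 and q* = 52.
With the tax collected from consumers, demand (in seller-price terms) shifts: qd = 94 − 2(p + 19.5).
Solving gives q = 28.6 with consumers paying $32.7 and producers receiving $13.2 (the $19.5 wedge).
Revenue = t · Q = 19.5 · 28.6 = $557.7.

Tax revenue = $557.7.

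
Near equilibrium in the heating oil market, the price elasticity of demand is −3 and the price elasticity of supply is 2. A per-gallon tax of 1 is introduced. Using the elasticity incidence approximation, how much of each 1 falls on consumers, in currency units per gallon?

Consumers bear ≈ 0.4 per gallon.

Incidence ratio: consumers' share ≈ εs / (εs + |εd|) = 2 / (2 + 3) = 0.4.
So consumers bear ≈ 0.4 × 1 = 0.4; producers bear 0.6.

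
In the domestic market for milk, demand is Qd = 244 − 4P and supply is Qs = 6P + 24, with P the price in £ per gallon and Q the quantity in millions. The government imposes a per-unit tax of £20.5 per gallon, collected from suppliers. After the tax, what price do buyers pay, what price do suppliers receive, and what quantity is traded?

Buyers pay £34.3; suppliers receive £13.8; quantity = 106.8.

Without the tax, 244 − 4P = 6P + 24 gives 10P = 220, so P* = £22 and Q* = 156.
With the tax collected from suppliers, supply shifts: Qs = 6(P − 20.5) + 24.
New equilibrium: buyers pay £34.3, suppliers receive £13.8, Q = 106.8. (Wedge: Pb − Ps = 20.5.)
The less price-elastic side of the market bears the larger share of a per-unit tax.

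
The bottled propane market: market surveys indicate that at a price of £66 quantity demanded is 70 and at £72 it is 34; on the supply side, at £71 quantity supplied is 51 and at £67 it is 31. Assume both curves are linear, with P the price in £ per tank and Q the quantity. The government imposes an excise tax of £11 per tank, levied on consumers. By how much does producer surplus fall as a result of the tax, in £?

Producer surplus falls by £186.

Demand slope: (34 − 70)/(72 − 66) = -6, so Qd = 466 − 6P.
Supply slope: (31 − 51)/(67 − 71) = 5, so Qs = 5P − 304.
Without the tax, 466 − 6P = 5P − 304 gives 11P = 770, so P* = £70 and Q* = 46.
With the tax collected from consumers, demand (in seller-price terms) shifts: Qd = 466 − 6(P + 11).
New equilibrium: consumers pay £75, suppliers receive £64, Q = 16. (Wedge: Pb − Ps = 11.)
ΔPS is the trapezoid between Q = 16 and Q = 46 of height £6: ½ · (46 + 16) · 6 = £186.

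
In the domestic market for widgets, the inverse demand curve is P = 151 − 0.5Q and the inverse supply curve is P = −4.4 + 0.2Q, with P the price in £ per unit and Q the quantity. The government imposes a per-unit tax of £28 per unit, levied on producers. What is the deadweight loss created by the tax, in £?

Rewrite in direct form: Qd = 302 − 2P and Qs = 5P + 22.
Without the tax, 302 − 2P = 5P + 22 gives 7P = 280, so P* = £40 and Q* = 222.
With the tax collected from producers, supply shifts: Qs = 5(P − 28) + 22.
Solving gives Q = 182 with buyers paying £60 and producers receiving £32 (the £28 wedge).
Quantity falls by |ΔQ| = |222 − 182| = 40.
DWL = ½ · t · |ΔQ| = ½ · 28 · 40 = £560.

Deadweight loss = £560.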